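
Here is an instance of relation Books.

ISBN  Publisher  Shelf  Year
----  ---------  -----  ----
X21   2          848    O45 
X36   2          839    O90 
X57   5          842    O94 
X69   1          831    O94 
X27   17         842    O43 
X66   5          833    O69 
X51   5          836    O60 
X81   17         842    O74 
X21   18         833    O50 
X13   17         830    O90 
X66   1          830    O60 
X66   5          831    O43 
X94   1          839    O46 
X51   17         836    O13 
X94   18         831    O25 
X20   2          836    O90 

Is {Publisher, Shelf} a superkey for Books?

Two distinct rows share (Publisher=17, Shelf=842), so {Publisher, Shelf} does not determine every attribute — not a superkey.

No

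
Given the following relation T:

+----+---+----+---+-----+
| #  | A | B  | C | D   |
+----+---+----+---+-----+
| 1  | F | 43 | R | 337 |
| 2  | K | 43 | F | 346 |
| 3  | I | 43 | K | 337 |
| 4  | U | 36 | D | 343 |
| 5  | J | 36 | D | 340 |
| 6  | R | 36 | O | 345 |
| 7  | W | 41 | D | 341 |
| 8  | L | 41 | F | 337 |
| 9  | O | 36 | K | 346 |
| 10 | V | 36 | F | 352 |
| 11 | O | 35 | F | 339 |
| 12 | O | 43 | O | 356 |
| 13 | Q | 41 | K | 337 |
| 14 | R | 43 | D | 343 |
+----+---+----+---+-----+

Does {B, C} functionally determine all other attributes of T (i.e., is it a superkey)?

No

Rows 4 and 5 have the same {B, C} value (B=36, C=D) but are distinct tuples, so {B, C} does not determine every attribute — not a superkey.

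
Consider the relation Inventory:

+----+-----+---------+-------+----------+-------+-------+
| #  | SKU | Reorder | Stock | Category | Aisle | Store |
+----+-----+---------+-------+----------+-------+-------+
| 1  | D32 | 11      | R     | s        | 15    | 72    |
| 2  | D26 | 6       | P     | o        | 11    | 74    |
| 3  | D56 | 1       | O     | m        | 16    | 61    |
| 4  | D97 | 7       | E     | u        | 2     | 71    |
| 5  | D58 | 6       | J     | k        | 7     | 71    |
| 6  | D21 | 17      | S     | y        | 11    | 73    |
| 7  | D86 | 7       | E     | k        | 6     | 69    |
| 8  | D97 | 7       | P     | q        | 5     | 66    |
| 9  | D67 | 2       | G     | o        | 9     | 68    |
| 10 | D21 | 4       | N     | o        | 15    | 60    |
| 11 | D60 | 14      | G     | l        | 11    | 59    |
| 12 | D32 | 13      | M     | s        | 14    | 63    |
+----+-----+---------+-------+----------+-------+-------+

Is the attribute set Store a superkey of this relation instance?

No

Rows 4 and 5 have the same Store value Store=71 but are distinct tuples, so Store does not determine every attribute — not a superkey.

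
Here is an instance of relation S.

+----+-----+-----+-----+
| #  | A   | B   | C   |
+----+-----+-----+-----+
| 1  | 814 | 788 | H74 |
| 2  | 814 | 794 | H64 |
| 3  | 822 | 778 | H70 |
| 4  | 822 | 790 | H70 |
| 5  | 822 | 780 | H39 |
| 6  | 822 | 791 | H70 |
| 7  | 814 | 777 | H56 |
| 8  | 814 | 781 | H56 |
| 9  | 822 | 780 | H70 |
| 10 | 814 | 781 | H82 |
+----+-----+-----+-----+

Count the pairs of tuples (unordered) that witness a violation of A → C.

A=814: violating pairs (1,2), (1,7), (1,8), (1,10), (2,7), (2,8), (2,10), (7,10), (8,10) — 9 pairs.
A=822: violating pairs (3,5), (4,5), (5,6), (5,9) — 4 pairs.

13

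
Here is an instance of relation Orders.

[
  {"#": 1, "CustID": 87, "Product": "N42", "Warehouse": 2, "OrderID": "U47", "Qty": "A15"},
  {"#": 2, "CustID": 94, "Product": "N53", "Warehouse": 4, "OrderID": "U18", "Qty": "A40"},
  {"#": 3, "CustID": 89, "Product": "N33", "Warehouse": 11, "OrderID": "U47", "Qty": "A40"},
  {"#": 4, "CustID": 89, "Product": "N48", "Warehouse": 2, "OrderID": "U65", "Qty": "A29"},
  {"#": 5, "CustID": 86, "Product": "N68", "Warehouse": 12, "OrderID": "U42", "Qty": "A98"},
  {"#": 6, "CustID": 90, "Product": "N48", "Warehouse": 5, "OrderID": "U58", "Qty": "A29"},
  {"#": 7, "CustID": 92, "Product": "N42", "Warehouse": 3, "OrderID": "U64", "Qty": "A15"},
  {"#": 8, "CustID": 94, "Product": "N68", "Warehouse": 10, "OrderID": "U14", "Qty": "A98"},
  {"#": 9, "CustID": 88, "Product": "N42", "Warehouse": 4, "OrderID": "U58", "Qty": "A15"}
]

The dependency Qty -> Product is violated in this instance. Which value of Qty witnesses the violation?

Qty=A15: rows 1, 7, 9 → Product = N42, N42, N42 ✓
Qty=A40: rows 2, 3 → Product takes values {N53, N33} — violation
Qty=A29: rows 4, 6 → Product = N48, N48 ✓
Qty=A98: rows 5, 8 → Product = N68, N68 ✓
The only Qty value with inconsistent Product is Qty=A40.

A40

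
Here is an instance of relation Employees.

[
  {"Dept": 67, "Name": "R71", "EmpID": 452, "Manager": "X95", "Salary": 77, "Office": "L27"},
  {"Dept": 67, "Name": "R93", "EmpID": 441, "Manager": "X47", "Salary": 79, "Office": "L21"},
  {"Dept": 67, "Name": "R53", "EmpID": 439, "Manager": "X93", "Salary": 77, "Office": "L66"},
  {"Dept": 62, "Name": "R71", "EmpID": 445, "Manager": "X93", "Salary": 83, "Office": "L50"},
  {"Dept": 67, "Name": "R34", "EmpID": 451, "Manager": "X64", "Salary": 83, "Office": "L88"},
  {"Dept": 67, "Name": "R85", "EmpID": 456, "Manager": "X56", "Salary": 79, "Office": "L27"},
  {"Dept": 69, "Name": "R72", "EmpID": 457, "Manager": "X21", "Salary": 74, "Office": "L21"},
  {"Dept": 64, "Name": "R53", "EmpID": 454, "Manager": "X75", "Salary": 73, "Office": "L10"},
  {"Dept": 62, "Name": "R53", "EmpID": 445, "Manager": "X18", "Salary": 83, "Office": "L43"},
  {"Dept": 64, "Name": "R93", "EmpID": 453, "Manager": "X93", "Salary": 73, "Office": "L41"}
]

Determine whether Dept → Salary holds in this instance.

Dept=67: 5 rows → Salary takes values {77, 79, 83} — violation
Dept=62: 2 rows → Salary = 83, 83 ✓
Dept=69: 1 row → Salary = 74 ✓
Dept=64: 2 rows → Salary = 73, 73 ✓
Two rows agree on Dept but differ on Salary, so Dept → Salary does not hold.

No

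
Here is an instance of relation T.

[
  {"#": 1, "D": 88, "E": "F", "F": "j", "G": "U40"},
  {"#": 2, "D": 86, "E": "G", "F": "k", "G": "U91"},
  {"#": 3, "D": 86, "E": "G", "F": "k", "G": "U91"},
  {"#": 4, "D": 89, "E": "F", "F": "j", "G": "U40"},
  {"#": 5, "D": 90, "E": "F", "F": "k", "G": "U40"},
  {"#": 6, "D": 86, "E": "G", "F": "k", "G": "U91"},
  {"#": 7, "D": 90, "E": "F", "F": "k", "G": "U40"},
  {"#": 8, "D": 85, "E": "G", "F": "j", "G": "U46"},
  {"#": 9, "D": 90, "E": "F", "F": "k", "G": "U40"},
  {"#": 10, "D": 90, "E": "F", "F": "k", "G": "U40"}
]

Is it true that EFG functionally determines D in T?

(E=F, F=j, G=U40): rows 1, 4 → D takes values {88, 89} — violation
(E=G, F=k, G=U91): rows 2, 3, 6 → D = 86, 86, 86 ✓
(E=F, F=k, G=U40): rows 5, 7, 9, 10 → D = 90, 90, 90, 90 ✓
(E=G, F=j, G=U46): row 8 → D = 85 ✓
Two rows agree on EFG but differ on D, so EFG -> D does not hold.

No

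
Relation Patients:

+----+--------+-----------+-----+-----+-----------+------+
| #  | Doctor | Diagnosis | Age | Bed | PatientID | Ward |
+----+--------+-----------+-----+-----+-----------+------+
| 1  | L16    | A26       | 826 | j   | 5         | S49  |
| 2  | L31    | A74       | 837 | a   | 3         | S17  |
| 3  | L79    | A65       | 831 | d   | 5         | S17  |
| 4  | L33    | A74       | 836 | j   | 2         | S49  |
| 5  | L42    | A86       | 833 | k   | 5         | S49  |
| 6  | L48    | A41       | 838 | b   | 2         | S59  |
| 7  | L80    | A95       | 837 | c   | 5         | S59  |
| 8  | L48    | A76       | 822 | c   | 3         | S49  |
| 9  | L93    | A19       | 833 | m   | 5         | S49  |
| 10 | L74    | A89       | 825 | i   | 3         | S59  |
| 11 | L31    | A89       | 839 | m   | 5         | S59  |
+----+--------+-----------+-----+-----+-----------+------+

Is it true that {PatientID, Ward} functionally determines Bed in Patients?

No

(PatientID=5, Ward=S49): rows 1, 5, 9 → Bed takes values {j, k, m} — violation
(PatientID=3, Ward=S17): row 2 → Bed = a ✓
(PatientID=5, Ward=S17): row 3 → Bed = d ✓
(PatientID=2, Ward=S49): row 4 → Bed = j ✓
(PatientID=2, Ward=S59): row 6 → Bed = b ✓
(PatientID=5, Ward=S59): rows 7, 11 → Bed takes values {c, m} — violation
(PatientID=3, Ward=S49): row 8 → Bed = c ✓
(PatientID=3, Ward=S59): row 10 → Bed = i ✓
Two rows agree on {PatientID, Ward} but differ on Bed, so {PatientID, Ward} -> Bed does not hold.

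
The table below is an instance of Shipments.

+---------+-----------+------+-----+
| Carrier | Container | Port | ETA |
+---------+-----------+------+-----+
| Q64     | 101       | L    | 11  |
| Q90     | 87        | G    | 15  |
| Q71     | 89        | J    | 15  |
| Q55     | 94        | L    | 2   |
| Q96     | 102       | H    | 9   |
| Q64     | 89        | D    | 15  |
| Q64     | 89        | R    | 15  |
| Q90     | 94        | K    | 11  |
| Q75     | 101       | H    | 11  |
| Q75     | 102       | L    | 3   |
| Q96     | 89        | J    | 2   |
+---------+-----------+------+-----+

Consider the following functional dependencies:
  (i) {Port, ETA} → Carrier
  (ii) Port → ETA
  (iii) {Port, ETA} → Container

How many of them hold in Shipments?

(i) {Port, ETA} → Carrier: every LHS value maps to a single RHS value — holds.
(ii) Port → ETA: Port=L: 3 rows → ETA takes values {11, 2, 3} — violation; Port=J: 2 rows → ETA takes values {15, 2} — violation; Port=H: 2 rows → ETA takes values {9, 11} — violation — fails.
(iii) {Port, ETA} → Container: every LHS value maps to a single RHS value — holds.
2 of the 3 dependencies hold.

2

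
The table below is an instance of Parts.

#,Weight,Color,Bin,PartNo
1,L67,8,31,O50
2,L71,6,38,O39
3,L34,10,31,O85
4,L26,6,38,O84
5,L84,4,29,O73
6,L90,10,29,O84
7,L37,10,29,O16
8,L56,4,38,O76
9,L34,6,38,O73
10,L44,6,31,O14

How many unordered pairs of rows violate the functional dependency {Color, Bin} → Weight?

(Color=6, Bin=38): violating pairs (2,4), (2,9), (4,9) — 3 pairs.
(Color=10, Bin=29): violating pairs (6,7) — 1 pair.

4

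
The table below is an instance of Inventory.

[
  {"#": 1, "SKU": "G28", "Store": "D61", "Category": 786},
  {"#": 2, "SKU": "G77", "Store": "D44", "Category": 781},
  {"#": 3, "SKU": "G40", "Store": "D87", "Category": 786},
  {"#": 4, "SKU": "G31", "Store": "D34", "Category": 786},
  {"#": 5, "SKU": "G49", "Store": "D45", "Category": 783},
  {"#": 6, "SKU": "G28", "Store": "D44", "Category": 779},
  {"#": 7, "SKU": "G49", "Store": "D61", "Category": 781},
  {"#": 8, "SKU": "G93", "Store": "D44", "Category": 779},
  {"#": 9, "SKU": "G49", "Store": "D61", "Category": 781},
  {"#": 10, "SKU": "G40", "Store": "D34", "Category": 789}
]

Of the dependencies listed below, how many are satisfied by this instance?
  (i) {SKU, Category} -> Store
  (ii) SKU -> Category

(i) {SKU, Category} -> Store: every LHS value maps to a single RHS value — holds.
(ii) SKU -> Category: SKU=G28: rows 1, 6 → Category takes values {786, 779} — violation; SKU=G40: rows 3, 10 → Category takes values {786, 789} — violation; SKU=G49: rows 5, 7, 9 → Category takes values {783, 781} — violation — fails.
1 of the 2 dependencies holds.

1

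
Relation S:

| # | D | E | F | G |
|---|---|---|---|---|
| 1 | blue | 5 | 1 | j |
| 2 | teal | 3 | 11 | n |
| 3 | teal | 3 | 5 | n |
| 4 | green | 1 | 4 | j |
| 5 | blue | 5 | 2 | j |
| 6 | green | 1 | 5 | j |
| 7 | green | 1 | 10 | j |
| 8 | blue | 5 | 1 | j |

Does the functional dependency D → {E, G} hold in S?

D=blue: rows 1, 5, 8 → {E,G} = (5, j), (5, j), (5, j) ✓
D=teal: rows 2, 3 → {E,G} = (3, n), (3, n) ✓
D=green: rows 4, 6, 7 → {E,G} = (1, j), (1, j), (1, j) ✓
Every D value is associated with a single {E, G} value, so D → {E, G} holds.

Yes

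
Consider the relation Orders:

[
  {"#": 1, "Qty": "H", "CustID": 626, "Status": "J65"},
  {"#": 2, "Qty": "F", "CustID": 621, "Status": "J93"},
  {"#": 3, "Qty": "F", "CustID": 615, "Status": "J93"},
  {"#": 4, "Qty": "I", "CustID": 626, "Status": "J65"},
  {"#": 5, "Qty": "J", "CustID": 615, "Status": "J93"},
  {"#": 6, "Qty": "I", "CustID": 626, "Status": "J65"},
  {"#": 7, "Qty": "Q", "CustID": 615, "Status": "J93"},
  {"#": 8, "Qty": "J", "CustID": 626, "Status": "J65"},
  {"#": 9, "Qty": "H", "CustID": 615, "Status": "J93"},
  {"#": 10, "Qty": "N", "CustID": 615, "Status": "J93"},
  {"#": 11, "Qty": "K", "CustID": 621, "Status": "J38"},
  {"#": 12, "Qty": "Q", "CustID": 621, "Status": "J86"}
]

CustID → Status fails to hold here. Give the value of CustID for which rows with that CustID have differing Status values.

621

CustID=626: rows 1, 4, 6, 8 → Status = J65, J65, J65, J65 ✓
CustID=621: rows 2, 11, 12 → Status takes values {J93, J38, J86} — violation
CustID=615: rows 3, 5, 7, 9, 10 → Status = J93, J93, J93, J93, J93 ✓
The only CustID value with inconsistent Status is CustID=621.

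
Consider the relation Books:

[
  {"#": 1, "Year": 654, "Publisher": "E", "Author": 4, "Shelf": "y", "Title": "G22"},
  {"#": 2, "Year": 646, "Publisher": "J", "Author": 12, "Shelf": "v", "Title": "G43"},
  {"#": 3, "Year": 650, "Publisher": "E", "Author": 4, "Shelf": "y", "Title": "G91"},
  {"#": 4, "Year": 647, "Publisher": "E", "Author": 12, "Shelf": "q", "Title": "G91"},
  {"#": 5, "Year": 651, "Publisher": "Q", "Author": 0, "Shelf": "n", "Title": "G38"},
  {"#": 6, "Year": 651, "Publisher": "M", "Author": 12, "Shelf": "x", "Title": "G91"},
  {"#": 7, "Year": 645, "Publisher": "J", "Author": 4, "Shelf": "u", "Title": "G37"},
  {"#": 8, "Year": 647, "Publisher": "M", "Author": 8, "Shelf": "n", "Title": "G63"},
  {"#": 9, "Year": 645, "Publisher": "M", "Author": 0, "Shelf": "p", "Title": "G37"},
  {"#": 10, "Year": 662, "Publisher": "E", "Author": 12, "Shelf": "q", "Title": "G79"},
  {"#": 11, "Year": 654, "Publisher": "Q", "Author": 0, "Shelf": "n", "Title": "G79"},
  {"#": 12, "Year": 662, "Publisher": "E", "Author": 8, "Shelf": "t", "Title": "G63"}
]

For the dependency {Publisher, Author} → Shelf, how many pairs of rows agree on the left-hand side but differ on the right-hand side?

(Publisher=E, Author=4): all 2 rows agree on Shelf — 0 pairs.
(Publisher=E, Author=12): all 2 rows agree on Shelf — 0 pairs.
(Publisher=Q, Author=0): all 2 rows agree on Shelf — 0 pairs.

0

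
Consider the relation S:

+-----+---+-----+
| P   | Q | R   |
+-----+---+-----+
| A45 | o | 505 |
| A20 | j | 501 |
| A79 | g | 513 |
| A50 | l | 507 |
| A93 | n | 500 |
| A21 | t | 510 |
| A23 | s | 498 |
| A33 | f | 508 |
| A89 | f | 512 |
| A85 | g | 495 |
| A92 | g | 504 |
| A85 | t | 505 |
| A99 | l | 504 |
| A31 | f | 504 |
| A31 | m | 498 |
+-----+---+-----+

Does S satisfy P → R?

P=A45: 1 row → R = 505 ✓
P=A20: 1 row → R = 501 ✓
P=A79: 1 row → R = 513 ✓
P=A50: 1 row → R = 507 ✓
P=A93: 1 row → R = 500 ✓
P=A21: 1 row → R = 510 ✓
P=A23: 1 row → R = 498 ✓
P=A33: 1 row → R = 508 ✓
P=A89: 1 row → R = 512 ✓
P=A85: 2 rows → R takes values {495, 505} — violation
P=A92: 1 row → R = 504 ✓
P=A99: 1 row → R = 504 ✓
P=A31: 2 rows → R takes values {504, 498} — violation
Two rows agree on P but differ on R, so P → R does not hold.

No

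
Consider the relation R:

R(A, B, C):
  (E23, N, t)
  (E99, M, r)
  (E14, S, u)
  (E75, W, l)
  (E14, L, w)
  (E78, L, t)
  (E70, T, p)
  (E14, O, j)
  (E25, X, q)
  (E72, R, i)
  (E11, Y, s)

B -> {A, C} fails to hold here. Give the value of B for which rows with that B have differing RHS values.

B=N: 1 row → {A,C} = (E23, t) ✓
B=M: 1 row → {A,C} = (E99, r) ✓
B=S: 1 row → {A,C} = (E14, u) ✓
B=W: 1 row → {A,C} = (E75, l) ✓
B=L: 2 rows → {A,C} takes values {(E14, w), (E78, t)} — violation
B=T: 1 row → {A,C} = (E70, p) ✓
B=O: 1 row → {A,C} = (E14, j) ✓
B=X: 1 row → {A,C} = (E25, q) ✓
B=R: 1 row → {A,C} = (E72, i) ✓
B=Y: 1 row → {A,C} = (E11, s) ✓
The only B value with inconsistent RHS is B=L.

L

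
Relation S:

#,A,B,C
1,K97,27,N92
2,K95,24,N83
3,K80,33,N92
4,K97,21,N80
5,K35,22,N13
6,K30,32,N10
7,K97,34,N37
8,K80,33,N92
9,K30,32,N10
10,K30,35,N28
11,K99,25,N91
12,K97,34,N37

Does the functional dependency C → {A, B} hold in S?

C=N92: rows 1, 3, 8 → {A,B} takes values {(K97, 27), (K80, 33)} — violation
C=N83: row 2 → {A,B} = (K95, 24) ✓
C=N80: row 4 → {A,B} = (K97, 21) ✓
C=N13: row 5 → {A,B} = (K35, 22) ✓
C=N10: rows 6, 9 → {A,B} = (K30, 32), (K30, 32) ✓
C=N37: rows 7, 12 → {A,B} = (K97, 34), (K97, 34) ✓
C=N28: row 10 → {A,B} = (K30, 35) ✓
C=N91: row 11 → {A,B} = (K99, 25) ✓
Two rows agree on C but differ on {A, B}, so C → {A, B} does not hold.

No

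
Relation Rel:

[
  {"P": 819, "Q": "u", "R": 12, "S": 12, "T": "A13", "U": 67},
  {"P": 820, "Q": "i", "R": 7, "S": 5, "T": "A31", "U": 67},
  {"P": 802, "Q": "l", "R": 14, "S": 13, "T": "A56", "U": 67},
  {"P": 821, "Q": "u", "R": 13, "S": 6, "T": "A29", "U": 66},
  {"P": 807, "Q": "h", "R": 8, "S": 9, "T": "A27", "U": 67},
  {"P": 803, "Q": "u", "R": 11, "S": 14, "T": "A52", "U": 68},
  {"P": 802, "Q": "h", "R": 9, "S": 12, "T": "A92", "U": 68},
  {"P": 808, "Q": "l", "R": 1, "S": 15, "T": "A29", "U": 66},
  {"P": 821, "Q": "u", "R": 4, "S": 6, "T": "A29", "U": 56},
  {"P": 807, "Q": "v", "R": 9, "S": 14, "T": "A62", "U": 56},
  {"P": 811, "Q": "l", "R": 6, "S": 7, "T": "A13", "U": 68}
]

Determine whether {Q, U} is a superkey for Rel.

All 11 rows have distinct {Q, U} values, so {Q, U} → (all attributes) holds and {Q, U} is a superkey.

Yes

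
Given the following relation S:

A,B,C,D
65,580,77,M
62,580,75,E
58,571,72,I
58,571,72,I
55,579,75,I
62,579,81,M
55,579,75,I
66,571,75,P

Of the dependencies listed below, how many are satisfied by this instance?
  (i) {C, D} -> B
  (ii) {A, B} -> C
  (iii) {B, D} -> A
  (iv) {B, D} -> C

(i) {C, D} -> B: every LHS value maps to a single RHS value — holds.
(ii) {A, B} -> C: every LHS value maps to a single RHS value — holds.
(iii) {B, D} -> A: every LHS value maps to a single RHS value — holds.
(iv) {B, D} -> C: every LHS value maps to a single RHS value — holds.
4 of the 4 dependencies hold.

4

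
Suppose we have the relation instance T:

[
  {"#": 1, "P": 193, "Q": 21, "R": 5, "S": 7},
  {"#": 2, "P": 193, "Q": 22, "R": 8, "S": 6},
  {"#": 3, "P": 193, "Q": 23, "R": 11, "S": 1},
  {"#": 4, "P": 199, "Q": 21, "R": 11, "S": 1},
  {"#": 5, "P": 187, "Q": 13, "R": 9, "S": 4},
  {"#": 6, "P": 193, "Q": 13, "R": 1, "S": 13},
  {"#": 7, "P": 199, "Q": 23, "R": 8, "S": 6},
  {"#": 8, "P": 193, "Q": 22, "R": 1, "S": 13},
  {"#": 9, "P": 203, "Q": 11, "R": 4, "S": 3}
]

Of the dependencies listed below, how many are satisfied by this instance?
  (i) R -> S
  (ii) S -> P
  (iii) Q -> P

(i) R -> S: every LHS value maps to a single RHS value — holds.
(ii) S -> P: S=6: rows 2, 7 → P takes values {193, 199} — violation; S=1: rows 3, 4 → P takes values {193, 199} — violation — fails.
(iii) Q -> P: Q=21: rows 1, 4 → P takes values {193, 199} — violation; Q=23: rows 3, 7 → P takes values {193, 199} — violation; Q=13: rows 5, 6 → P takes values {187, 193} — violation — fails.
1 of the 3 dependencies holds.

1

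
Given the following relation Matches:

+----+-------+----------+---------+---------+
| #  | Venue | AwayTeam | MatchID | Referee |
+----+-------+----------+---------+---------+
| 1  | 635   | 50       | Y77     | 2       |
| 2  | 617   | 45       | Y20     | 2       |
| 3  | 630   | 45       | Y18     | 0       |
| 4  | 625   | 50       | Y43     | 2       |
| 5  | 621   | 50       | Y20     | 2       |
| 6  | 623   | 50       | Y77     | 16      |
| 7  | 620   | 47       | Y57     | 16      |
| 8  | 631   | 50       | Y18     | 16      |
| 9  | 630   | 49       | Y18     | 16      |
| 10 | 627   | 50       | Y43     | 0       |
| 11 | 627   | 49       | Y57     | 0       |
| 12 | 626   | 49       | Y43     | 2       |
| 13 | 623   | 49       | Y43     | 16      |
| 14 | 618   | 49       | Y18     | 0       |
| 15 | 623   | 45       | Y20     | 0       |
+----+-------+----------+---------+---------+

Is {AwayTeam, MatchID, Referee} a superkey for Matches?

All 15 rows have distinct {AwayTeam, MatchID, Referee} values, so {AwayTeam, MatchID, Referee} → (all attributes) holds and {AwayTeam, MatchID, Referee} is a superkey.

Yes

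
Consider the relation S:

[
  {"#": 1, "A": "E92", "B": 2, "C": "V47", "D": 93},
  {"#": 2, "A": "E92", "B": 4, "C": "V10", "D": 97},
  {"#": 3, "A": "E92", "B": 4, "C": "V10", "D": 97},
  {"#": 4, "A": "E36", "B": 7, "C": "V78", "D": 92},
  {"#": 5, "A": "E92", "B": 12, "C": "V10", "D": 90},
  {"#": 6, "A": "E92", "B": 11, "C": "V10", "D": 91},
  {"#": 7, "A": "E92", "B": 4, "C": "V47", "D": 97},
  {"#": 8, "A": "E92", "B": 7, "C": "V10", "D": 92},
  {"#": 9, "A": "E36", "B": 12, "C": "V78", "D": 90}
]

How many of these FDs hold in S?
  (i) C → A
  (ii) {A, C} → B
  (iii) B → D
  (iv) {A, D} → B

3

(i) C → A: every LHS value maps to a single RHS value — holds.
(ii) {A, C} → B: (A=E92, C=V47): rows 1, 7 → B takes values {2, 4} — violation; (A=E92, C=V10): rows 2, 3, 5, 6, 8 → B takes values {4, 12, 11, 7} — violation; (A=E36, C=V78): rows 4, 9 → B takes values {7, 12} — violation — fails.
(iii) B → D: every LHS value maps to a single RHS value — holds.
(iv) {A, D} → B: every LHS value maps to a single RHS value — holds.
3 of the 4 dependencies hold.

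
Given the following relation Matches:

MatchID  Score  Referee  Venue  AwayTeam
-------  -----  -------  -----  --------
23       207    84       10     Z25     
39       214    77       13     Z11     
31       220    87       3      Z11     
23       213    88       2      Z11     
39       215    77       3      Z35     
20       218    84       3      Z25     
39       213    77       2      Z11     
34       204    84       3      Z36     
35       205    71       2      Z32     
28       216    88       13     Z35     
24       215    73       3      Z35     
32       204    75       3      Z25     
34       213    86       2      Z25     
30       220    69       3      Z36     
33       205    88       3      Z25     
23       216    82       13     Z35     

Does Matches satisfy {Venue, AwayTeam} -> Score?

(Venue=10, AwayTeam=Z25): 1 row → Score = 207 ✓
(Venue=13, AwayTeam=Z11): 1 row → Score = 214 ✓
(Venue=3, AwayTeam=Z11): 1 row → Score = 220 ✓
(Venue=2, AwayTeam=Z11): 2 rows → Score = 213, 213 ✓
(Venue=3, AwayTeam=Z35): 2 rows → Score = 215, 215 ✓
(Venue=3, AwayTeam=Z25): 3 rows → Score takes values {218, 204, 205} — violation
(Venue=3, AwayTeam=Z36): 2 rows → Score takes values {204, 220} — violation
(Venue=2, AwayTeam=Z32): 1 row → Score = 205 ✓
(Venue=13, AwayTeam=Z35): 2 rows → Score = 216, 216 ✓
(Venue=2, AwayTeam=Z25): 1 row → Score = 213 ✓
Two rows agree on {Venue, AwayTeam} but differ on Score, so {Venue, AwayTeam} -> Score does not hold.

No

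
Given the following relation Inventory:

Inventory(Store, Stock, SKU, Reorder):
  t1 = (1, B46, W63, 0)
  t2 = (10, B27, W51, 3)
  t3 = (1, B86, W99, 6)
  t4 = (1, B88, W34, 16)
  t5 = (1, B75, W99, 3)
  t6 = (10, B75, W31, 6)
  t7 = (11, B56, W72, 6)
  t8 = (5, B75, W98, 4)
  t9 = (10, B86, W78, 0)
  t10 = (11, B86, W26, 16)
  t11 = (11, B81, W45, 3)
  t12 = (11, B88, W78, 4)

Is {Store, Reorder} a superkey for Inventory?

Yes

All 12 rows have distinct {Store, Reorder} values, so {Store, Reorder} → (all attributes) holds and {Store, Reorder} is a superkey.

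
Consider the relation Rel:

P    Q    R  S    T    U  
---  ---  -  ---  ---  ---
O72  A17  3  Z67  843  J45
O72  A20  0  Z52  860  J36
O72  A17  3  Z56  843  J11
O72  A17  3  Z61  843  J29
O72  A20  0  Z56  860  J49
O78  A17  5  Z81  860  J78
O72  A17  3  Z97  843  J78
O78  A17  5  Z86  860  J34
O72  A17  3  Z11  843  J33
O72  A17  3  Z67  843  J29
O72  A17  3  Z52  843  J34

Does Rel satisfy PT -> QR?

Yes

(P=O72, T=843): 7 rows → {Q,R} = (A17, 3), (A17, 3), (A17, 3), (A17, 3), (A17, 3), (A17, 3), (A17, 3) ✓
(P=O72, T=860): 2 rows → {Q,R} = (A20, 0), (A20, 0) ✓
(P=O78, T=860): 2 rows → {Q,R} = (A17, 5), (A17, 5) ✓
Every PT value is associated with a single QR value, so PT -> QR holds.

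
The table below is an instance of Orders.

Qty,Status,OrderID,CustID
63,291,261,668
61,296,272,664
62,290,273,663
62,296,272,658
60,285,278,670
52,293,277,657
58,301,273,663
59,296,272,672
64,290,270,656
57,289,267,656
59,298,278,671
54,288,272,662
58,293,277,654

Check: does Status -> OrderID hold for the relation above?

Status=291: 1 row → OrderID = 261 ✓
Status=296: 3 rows → OrderID = 272, 272, 272 ✓
Status=290: 2 rows → OrderID takes values {273, 270} — violation
Status=285: 1 row → OrderID = 278 ✓
Status=293: 2 rows → OrderID = 277, 277 ✓
Status=301: 1 row → OrderID = 273 ✓
Status=289: 1 row → OrderID = 267 ✓
Status=298: 1 row → OrderID = 278 ✓
Status=288: 1 row → OrderID = 272 ✓
Two rows agree on Status but differ on OrderID, so Status -> OrderID does not hold.

No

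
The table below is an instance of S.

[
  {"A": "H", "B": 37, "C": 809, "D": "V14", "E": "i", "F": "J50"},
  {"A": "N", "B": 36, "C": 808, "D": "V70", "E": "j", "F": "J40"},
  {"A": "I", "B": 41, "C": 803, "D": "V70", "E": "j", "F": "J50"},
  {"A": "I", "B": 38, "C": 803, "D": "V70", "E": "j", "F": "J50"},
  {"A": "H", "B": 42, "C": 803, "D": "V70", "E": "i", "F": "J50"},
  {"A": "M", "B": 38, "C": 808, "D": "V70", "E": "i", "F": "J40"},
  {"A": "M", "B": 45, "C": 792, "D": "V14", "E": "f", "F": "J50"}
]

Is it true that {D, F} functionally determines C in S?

(D=V14, F=J50): 2 rows → C takes values {809, 792} — violation
(D=V70, F=J40): 2 rows → C = 808, 808 ✓
(D=V70, F=J50): 3 rows → C = 803, 803, 803 ✓
Two rows agree on {D, F} but differ on C, so {D, F} -> C does not hold.

No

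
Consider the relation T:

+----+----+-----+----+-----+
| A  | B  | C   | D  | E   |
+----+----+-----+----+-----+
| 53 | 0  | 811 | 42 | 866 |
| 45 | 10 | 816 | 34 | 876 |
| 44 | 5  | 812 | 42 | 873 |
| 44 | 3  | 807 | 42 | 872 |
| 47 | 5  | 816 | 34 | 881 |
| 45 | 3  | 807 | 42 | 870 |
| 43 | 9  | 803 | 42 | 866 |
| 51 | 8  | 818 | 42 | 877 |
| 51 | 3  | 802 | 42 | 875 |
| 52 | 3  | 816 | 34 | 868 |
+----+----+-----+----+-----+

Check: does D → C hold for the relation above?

No

D=42: 7 rows → C takes values {811, 812, 807, 803, 818, 802} — violation
D=34: 3 rows → C = 816, 816, 816 ✓
Two rows agree on D but differ on C, so D → C does not hold.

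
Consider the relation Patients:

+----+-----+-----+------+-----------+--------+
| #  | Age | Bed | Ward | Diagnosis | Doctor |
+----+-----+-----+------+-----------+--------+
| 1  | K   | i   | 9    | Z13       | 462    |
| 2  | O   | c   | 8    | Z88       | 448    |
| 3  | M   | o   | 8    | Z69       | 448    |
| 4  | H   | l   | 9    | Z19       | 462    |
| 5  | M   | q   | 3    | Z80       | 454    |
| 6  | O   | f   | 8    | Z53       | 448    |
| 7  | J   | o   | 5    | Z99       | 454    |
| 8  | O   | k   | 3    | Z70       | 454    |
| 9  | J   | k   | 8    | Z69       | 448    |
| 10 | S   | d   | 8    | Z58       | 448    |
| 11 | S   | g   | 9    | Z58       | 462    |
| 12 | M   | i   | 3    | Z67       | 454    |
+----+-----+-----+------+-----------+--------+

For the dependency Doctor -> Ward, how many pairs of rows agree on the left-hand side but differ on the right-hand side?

3

Doctor=462: all 3 rows agree on Ward — 0 pairs.
Doctor=448: all 5 rows agree on Ward — 0 pairs.
Doctor=454: violating pairs (5,7), (7,8), (7,12) — 3 pairs.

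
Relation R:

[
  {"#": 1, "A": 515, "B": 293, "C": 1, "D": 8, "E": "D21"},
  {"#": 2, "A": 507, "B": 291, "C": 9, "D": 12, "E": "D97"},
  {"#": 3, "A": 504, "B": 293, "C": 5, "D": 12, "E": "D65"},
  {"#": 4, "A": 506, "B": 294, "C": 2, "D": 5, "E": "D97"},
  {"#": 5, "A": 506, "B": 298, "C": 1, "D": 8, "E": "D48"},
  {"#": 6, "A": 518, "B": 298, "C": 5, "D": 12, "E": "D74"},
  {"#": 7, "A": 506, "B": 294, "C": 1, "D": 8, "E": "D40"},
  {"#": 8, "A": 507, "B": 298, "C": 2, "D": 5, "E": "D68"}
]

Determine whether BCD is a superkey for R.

Yes

All 8 rows have distinct BCD values, so BCD → (all attributes) holds and BCD is a superkey.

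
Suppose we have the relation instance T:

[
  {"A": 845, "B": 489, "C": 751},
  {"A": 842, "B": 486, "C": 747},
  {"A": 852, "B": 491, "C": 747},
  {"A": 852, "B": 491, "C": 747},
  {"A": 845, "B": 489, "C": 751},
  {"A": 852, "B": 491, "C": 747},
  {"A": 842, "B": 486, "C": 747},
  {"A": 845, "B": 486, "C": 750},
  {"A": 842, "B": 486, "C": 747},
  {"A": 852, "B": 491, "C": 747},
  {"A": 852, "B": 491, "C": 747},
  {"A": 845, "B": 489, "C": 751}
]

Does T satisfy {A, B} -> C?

Yes

(A=845, B=489): 3 rows → C = 751, 751, 751 ✓
(A=842, B=486): 3 rows → C = 747, 747, 747 ✓
(A=852, B=491): 5 rows → C = 747, 747, 747, 747, 747 ✓
(A=845, B=486): 1 row → C = 750 ✓
Every {A, B} value is associated with a single C value, so {A, B} -> C holds.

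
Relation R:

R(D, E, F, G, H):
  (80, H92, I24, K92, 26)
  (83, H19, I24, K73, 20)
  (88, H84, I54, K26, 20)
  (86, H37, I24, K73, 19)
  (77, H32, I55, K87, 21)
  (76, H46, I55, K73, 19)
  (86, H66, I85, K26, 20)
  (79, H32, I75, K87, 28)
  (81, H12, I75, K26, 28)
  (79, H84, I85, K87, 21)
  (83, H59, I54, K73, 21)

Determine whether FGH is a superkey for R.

Yes

All 11 rows have distinct FGH values, so FGH → (all attributes) holds and FGH is a superkey.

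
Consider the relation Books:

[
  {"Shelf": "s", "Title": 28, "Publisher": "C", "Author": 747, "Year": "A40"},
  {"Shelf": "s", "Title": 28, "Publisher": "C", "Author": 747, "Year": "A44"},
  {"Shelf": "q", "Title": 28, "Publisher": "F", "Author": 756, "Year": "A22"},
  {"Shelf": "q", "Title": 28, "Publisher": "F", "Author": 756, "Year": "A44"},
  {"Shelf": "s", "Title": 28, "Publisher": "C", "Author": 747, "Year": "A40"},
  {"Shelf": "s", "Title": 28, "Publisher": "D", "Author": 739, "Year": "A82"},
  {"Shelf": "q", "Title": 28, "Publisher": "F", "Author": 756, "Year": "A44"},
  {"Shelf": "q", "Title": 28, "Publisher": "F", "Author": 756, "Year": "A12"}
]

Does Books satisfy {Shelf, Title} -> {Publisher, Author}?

No

(Shelf=s, Title=28): 4 rows → {Publisher,Author} takes values {(C, 747), (D, 739)} — violation
(Shelf=q, Title=28): 4 rows → {Publisher,Author} = (F, 756), (F, 756), (F, 756), (F, 756) ✓
Two rows agree on {Shelf, Title} but differ on {Publisher, Author}, so {Shelf, Title} -> {Publisher, Author} does not hold.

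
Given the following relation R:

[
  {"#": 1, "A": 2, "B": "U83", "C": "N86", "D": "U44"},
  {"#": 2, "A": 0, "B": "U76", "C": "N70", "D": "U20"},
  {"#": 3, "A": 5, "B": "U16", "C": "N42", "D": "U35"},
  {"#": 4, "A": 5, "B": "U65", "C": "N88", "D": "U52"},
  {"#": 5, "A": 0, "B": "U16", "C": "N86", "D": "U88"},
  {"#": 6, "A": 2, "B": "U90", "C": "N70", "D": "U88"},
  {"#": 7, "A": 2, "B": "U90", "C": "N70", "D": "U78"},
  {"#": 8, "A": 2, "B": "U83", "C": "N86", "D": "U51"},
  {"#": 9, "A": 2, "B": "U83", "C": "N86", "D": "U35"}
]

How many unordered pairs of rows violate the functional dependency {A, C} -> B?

(A=2, C=N86): all 3 rows agree on B — 0 pairs.
(A=2, C=N70): all 2 rows agree on B — 0 pairs.

0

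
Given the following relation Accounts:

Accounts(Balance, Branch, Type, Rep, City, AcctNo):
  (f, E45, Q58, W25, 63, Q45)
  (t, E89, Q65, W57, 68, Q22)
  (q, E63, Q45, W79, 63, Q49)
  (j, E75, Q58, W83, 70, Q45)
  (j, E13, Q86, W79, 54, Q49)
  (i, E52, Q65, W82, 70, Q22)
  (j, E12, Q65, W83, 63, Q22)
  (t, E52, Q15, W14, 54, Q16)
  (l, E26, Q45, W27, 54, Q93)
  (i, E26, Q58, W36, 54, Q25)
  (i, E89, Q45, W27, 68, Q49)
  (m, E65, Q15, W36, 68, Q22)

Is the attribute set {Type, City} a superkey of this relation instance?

Yes

All 12 rows have distinct {Type, City} values, so {Type, City} → (all attributes) holds and {Type, City} is a superkey.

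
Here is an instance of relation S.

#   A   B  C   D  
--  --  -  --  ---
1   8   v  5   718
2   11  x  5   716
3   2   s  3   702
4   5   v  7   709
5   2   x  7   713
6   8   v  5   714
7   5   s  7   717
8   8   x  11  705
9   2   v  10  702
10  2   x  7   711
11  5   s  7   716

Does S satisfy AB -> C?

Yes

(A=8, B=v): rows 1, 6 → C = 5, 5 ✓
(A=11, B=x): row 2 → C = 5 ✓
(A=2, B=s): row 3 → C = 3 ✓
(A=5, B=v): row 4 → C = 7 ✓
(A=2, B=x): rows 5, 10 → C = 7, 7 ✓
(A=5, B=s): rows 7, 11 → C = 7, 7 ✓
(A=8, B=x): row 8 → C = 11 ✓
(A=2, B=v): row 9 → C = 10 ✓
Every AB value is associated with a single C value, so AB -> C holds.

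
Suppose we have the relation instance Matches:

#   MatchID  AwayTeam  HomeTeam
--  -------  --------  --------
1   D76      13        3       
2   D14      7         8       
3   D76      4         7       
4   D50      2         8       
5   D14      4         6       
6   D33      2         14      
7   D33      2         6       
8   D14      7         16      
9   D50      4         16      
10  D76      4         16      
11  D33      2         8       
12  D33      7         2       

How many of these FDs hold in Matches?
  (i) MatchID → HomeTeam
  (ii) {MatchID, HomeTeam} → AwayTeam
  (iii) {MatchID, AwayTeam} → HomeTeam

(i) MatchID → HomeTeam: MatchID=D76: rows 1, 3, 10 → HomeTeam takes values {3, 7, 16} — violation; MatchID=D14: rows 2, 5, 8 → HomeTeam takes values {8, 6, 16} — violation; MatchID=D50: rows 4, 9 → HomeTeam takes values {8, 16} — violation; MatchID=D33: rows 6, 7, 11, 12 → HomeTeam takes values {14, 6, 8, 2} — violation — fails.
(ii) {MatchID, HomeTeam} → AwayTeam: every LHS value maps to a single RHS value — holds.
(iii) {MatchID, AwayTeam} → HomeTeam: (MatchID=D14, AwayTeam=7): rows 2, 8 → HomeTeam takes values {8, 16} — violation; (MatchID=D76, AwayTeam=4): rows 3, 10 → HomeTeam takes values {7, 16} — violation; (MatchID=D33, AwayTeam=2): rows 6, 7, 11 → HomeTeam takes values {14, 6, 8} — violation — fails.
1 of the 3 dependencies holds.

1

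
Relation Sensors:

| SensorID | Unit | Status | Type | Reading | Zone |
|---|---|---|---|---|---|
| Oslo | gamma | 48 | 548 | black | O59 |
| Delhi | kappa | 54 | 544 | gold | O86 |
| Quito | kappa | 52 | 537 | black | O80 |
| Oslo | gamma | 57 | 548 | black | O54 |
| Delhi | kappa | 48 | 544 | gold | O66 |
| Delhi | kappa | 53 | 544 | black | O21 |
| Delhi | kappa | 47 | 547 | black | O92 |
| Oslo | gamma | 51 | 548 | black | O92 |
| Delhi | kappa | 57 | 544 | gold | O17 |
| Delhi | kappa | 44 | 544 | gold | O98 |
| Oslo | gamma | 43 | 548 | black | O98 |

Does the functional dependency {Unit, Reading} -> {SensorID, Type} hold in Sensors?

No

(Unit=gamma, Reading=black): 4 rows → {SensorID,Type} = (Oslo, 548), (Oslo, 548), (Oslo, 548), (Oslo, 548) ✓
(Unit=kappa, Reading=gold): 4 rows → {SensorID,Type} = (Delhi, 544), (Delhi, 544), (Delhi, 544), (Delhi, 544) ✓
(Unit=kappa, Reading=black): 3 rows → {SensorID,Type} takes values {(Quito, 537), (Delhi, 544), (Delhi, 547)} — violation
Two rows agree on {Unit, Reading} but differ on {SensorID, Type}, so {Unit, Reading} -> {SensorID, Type} does not hold.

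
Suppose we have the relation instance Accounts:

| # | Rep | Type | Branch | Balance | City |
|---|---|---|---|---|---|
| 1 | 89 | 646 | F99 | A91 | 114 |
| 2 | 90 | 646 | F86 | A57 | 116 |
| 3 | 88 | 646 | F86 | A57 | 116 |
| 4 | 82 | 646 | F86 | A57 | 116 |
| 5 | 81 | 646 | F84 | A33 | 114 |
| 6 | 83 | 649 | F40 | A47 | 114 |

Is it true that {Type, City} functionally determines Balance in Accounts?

No

(Type=646, City=114): rows 1, 5 → Balance takes values {A91, A33} — violation
(Type=646, City=116): rows 2, 3, 4 → Balance = A57, A57, A57 ✓
(Type=649, City=114): row 6 → Balance = A47 ✓
Two rows agree on {Type, City} but differ on Balance, so {Type, City} -> Balance does not hold.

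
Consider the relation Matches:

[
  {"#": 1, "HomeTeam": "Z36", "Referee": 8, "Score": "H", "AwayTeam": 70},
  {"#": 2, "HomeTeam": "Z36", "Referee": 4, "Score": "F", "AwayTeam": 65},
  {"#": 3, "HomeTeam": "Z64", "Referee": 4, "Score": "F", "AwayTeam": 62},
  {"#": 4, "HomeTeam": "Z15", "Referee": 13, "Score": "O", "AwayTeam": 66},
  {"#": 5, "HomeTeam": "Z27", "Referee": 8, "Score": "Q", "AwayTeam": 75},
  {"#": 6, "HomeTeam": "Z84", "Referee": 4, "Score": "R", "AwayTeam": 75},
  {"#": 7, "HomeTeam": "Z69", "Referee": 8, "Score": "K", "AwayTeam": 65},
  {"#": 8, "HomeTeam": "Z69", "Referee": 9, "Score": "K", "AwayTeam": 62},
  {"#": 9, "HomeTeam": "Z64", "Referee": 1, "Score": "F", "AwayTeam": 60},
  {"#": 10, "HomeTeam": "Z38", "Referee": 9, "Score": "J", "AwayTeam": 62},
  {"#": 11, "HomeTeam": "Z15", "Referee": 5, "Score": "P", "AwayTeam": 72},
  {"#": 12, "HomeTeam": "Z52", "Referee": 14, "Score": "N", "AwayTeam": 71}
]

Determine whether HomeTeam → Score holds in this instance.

HomeTeam=Z36: rows 1, 2 → Score takes values {H, F} — violation
HomeTeam=Z64: rows 3, 9 → Score = F, F ✓
HomeTeam=Z15: rows 4, 11 → Score takes values {O, P} — violation
HomeTeam=Z27: row 5 → Score = Q ✓
HomeTeam=Z84: row 6 → Score = R ✓
HomeTeam=Z69: rows 7, 8 → Score = K, K ✓
HomeTeam=Z38: row 10 → Score = J ✓
HomeTeam=Z52: row 12 → Score = N ✓
Two rows agree on HomeTeam but differ on Score, so HomeTeam → Score does not hold.

No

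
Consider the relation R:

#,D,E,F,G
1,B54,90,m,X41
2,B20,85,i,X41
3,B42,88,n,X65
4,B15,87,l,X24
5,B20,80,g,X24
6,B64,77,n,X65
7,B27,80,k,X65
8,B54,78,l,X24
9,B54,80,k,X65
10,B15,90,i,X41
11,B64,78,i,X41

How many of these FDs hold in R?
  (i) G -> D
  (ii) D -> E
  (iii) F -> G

1

(i) G -> D: G=X41: rows 1, 2, 10, 11 → D takes values {B54, B20, B15, B64} — violation; G=X65: rows 3, 6, 7, 9 → D takes values {B42, B64, B27, B54} — violation; G=X24: rows 4, 5, 8 → D takes values {B15, B20, B54} — violation — fails.
(ii) D -> E: D=B54: rows 1, 8, 9 → E takes values {90, 78, 80} — violation; D=B20: rows 2, 5 → E takes values {85, 80} — violation; D=B15: rows 4, 10 → E takes values {87, 90} — violation; D=B64: rows 6, 11 → E takes values {77, 78} — violation — fails.
(iii) F -> G: every LHS value maps to a single RHS value — holds.
1 of the 3 dependencies holds.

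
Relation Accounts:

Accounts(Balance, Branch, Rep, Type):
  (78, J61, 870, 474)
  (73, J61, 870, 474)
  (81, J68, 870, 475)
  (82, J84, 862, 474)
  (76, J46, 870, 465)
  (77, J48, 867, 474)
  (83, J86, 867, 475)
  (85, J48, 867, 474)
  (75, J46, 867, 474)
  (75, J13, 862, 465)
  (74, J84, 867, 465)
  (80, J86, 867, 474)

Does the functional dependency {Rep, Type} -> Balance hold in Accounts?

(Rep=870, Type=474): 2 rows → Balance takes values {78, 73} — violation
(Rep=870, Type=475): 1 row → Balance = 81 ✓
(Rep=862, Type=474): 1 row → Balance = 82 ✓
(Rep=870, Type=465): 1 row → Balance = 76 ✓
(Rep=867, Type=474): 4 rows → Balance takes values {77, 85, 75, 80} — violation
(Rep=867, Type=475): 1 row → Balance = 83 ✓
(Rep=862, Type=465): 1 row → Balance = 75 ✓
(Rep=867, Type=465): 1 row → Balance = 74 ✓
Two rows agree on {Rep, Type} but differ on Balance, so {Rep, Type} -> Balance does not hold.

No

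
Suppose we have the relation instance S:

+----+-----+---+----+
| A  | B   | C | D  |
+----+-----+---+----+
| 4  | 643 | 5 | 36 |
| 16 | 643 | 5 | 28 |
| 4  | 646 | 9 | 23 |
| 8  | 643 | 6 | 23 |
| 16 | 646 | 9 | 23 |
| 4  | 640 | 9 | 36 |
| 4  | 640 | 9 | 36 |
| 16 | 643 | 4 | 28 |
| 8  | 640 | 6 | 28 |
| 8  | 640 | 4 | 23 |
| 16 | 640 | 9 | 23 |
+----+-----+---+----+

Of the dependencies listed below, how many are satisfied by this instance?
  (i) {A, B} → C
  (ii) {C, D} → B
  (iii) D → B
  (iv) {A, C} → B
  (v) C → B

(i) {A, B} → C: (A=16, B=643): 2 rows → C takes values {5, 4} — violation; (A=8, B=640): 2 rows → C takes values {6, 4} — violation — fails.
(ii) {C, D} → B: (C=9, D=23): 3 rows → B takes values {646, 640} — violation — fails.
(iii) D → B: D=36: 3 rows → B takes values {643, 640} — violation; D=28: 3 rows → B takes values {643, 640} — violation; D=23: 5 rows → B takes values {646, 643, 640} — violation — fails.
(iv) {A, C} → B: (A=4, C=9): 3 rows → B takes values {646, 640} — violation; (A=8, C=6): 2 rows → B takes values {643, 640} — violation; (A=16, C=9): 2 rows → B takes values {646, 640} — violation — fails.
(v) C → B: C=9: 5 rows → B takes values {646, 640} — violation; C=6: 2 rows → B takes values {643, 640} — violation; C=4: 2 rows → B takes values {643, 640} — violation — fails.
None of the 5 dependencies hold.

0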